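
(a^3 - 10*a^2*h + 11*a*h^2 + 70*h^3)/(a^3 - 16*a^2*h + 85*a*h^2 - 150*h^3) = (a^2 - 5*a*h - 14*h^2)/(a^2 - 11*a*h + 30*h^2)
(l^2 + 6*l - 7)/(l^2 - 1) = (l + 7)/(l + 1)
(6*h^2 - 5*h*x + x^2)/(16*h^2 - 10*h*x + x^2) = (-3*h + x)/(-8*h + x)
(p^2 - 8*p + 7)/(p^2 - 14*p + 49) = (p - 1)/(p - 7)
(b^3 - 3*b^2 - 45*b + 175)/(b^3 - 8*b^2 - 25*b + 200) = (b^2 + 2*b - 35)/(b^2 - 3*b - 40)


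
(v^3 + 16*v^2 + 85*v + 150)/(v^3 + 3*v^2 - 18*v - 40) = (v^2 + 11*v + 30)/(v^2 - 2*v - 8)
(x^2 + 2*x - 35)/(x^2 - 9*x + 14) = (x^2 + 2*x - 35)/(x^2 - 9*x + 14)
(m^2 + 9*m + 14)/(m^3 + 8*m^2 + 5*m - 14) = 1/(m - 1)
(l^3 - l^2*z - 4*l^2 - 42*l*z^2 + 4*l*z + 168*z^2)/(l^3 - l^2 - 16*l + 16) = (l^2 - l*z - 42*z^2)/(l^2 + 3*l - 4)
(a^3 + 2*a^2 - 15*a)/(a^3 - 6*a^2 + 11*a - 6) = a*(a + 5)/(a^2 - 3*a + 2)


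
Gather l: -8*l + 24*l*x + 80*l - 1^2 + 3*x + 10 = l*(24*x + 72) + 3*x + 9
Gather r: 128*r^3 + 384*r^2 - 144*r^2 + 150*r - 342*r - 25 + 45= 128*r^3 + 240*r^2 - 192*r + 20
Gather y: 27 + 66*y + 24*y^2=24*y^2 + 66*y + 27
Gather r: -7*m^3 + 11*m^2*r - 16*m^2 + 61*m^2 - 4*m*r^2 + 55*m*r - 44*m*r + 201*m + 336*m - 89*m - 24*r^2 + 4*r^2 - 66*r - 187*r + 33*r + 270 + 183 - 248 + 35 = -7*m^3 + 45*m^2 + 448*m + r^2*(-4*m - 20) + r*(11*m^2 + 11*m - 220) + 240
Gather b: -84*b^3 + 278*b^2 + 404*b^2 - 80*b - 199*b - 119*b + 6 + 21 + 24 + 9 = -84*b^3 + 682*b^2 - 398*b + 60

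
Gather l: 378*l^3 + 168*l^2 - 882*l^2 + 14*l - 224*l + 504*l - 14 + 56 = 378*l^3 - 714*l^2 + 294*l + 42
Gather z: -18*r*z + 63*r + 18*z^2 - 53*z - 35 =63*r + 18*z^2 + z*(-18*r - 53) - 35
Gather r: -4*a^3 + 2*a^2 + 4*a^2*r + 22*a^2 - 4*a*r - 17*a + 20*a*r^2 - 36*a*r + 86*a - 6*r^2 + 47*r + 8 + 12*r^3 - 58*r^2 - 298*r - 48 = -4*a^3 + 24*a^2 + 69*a + 12*r^3 + r^2*(20*a - 64) + r*(4*a^2 - 40*a - 251) - 40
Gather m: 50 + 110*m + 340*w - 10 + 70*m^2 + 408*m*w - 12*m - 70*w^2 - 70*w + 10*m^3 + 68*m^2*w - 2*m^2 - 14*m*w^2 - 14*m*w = 10*m^3 + m^2*(68*w + 68) + m*(-14*w^2 + 394*w + 98) - 70*w^2 + 270*w + 40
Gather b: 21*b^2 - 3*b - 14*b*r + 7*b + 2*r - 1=21*b^2 + b*(4 - 14*r) + 2*r - 1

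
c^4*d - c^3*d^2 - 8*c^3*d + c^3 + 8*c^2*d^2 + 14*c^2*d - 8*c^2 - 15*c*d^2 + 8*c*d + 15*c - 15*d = (c - 5)*(c - 3)*(c - d)*(c*d + 1)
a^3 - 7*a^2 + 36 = (a - 6)*(a - 3)*(a + 2)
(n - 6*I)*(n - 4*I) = n^2 - 10*I*n - 24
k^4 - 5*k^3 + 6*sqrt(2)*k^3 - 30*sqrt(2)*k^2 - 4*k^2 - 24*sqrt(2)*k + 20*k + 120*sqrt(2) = (k - 5)*(k - 2)*(k + 2)*(k + 6*sqrt(2))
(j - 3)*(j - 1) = j^2 - 4*j + 3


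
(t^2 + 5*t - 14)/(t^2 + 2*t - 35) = (t - 2)/(t - 5)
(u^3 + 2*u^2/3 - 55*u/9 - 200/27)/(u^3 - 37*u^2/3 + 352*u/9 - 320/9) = (9*u^2 + 30*u + 25)/(3*(3*u^2 - 29*u + 40))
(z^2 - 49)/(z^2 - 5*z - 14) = (z + 7)/(z + 2)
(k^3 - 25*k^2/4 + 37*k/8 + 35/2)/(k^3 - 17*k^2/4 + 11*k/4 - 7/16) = 2*(4*k^2 - 11*k - 20)/(8*k^2 - 6*k + 1)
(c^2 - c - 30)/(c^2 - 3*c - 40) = (c - 6)/(c - 8)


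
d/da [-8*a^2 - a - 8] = -16*a - 1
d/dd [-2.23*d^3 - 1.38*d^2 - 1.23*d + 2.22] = -6.69*d^2 - 2.76*d - 1.23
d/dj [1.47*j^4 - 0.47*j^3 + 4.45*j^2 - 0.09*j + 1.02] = 5.88*j^3 - 1.41*j^2 + 8.9*j - 0.09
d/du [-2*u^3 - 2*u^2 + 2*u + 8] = -6*u^2 - 4*u + 2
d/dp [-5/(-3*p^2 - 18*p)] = 10*(-p - 3)/(3*p^2*(p + 6)^2)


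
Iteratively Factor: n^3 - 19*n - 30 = (n - 5)*(n^2 + 5*n + 6) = (n - 5)*(n + 2)*(n + 3)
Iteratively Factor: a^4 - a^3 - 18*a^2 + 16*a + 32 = (a - 2)*(a^3 + a^2 - 16*a - 16) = (a - 2)*(a + 1)*(a^2 - 16) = (a - 2)*(a + 1)*(a + 4)*(a - 4)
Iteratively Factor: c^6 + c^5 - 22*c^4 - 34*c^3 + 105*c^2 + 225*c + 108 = (c - 3)*(c^5 + 4*c^4 - 10*c^3 - 64*c^2 - 87*c - 36) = (c - 3)*(c + 3)*(c^4 + c^3 - 13*c^2 - 25*c - 12) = (c - 3)*(c + 1)*(c + 3)*(c^3 - 13*c - 12) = (c - 3)*(c + 1)*(c + 3)^2*(c^2 - 3*c - 4) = (c - 3)*(c + 1)^2*(c + 3)^2*(c - 4)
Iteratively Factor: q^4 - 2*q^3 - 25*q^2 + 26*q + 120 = (q + 4)*(q^3 - 6*q^2 - q + 30) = (q - 5)*(q + 4)*(q^2 - q - 6) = (q - 5)*(q + 2)*(q + 4)*(q - 3)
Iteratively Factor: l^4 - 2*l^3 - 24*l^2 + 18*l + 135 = (l + 3)*(l^3 - 5*l^2 - 9*l + 45) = (l - 3)*(l + 3)*(l^2 - 2*l - 15) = (l - 3)*(l + 3)^2*(l - 5)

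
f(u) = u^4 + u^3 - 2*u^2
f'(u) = 4*u^3 + 3*u^2 - 4*u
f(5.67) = 1151.54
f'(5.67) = 802.90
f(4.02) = 293.80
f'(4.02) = 292.26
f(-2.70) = 18.88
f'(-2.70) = -46.06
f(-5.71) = 811.65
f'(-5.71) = -624.03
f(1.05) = 0.17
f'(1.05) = 3.74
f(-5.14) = 509.36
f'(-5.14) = -443.37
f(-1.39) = -2.82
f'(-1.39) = 0.61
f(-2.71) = 19.35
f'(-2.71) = -46.74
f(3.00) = 90.00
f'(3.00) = 123.00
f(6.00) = 1440.00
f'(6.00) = 948.00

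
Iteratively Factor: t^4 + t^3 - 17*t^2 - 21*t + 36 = (t - 1)*(t^3 + 2*t^2 - 15*t - 36) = (t - 1)*(t + 3)*(t^2 - t - 12) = (t - 4)*(t - 1)*(t + 3)*(t + 3)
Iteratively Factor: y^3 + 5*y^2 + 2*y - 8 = (y + 4)*(y^2 + y - 2) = (y - 1)*(y + 4)*(y + 2)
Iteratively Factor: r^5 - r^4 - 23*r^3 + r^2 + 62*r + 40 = (r - 5)*(r^4 + 4*r^3 - 3*r^2 - 14*r - 8) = (r - 5)*(r + 1)*(r^3 + 3*r^2 - 6*r - 8) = (r - 5)*(r + 1)*(r + 4)*(r^2 - r - 2) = (r - 5)*(r - 2)*(r + 1)*(r + 4)*(r + 1)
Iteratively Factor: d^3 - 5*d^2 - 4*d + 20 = (d - 5)*(d^2 - 4) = (d - 5)*(d - 2)*(d + 2)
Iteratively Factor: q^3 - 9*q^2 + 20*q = (q)*(q^2 - 9*q + 20) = q*(q - 4)*(q - 5)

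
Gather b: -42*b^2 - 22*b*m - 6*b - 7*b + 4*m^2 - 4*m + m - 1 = -42*b^2 + b*(-22*m - 13) + 4*m^2 - 3*m - 1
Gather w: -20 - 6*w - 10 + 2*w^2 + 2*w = 2*w^2 - 4*w - 30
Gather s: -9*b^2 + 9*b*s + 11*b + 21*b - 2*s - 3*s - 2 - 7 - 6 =-9*b^2 + 32*b + s*(9*b - 5) - 15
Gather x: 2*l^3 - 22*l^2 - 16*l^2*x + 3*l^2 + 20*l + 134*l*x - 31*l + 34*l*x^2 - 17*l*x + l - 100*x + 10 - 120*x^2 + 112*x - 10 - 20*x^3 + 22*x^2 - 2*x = 2*l^3 - 19*l^2 - 10*l - 20*x^3 + x^2*(34*l - 98) + x*(-16*l^2 + 117*l + 10)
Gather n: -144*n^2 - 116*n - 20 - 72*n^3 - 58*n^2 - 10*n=-72*n^3 - 202*n^2 - 126*n - 20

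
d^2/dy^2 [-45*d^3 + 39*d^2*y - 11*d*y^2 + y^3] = -22*d + 6*y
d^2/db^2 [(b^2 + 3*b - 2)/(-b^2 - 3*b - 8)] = 20*(3*b^2 + 9*b + 1)/(b^6 + 9*b^5 + 51*b^4 + 171*b^3 + 408*b^2 + 576*b + 512)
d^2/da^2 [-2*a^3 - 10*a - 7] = -12*a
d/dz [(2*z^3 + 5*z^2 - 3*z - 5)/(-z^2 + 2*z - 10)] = (-2*z^4 + 8*z^3 - 53*z^2 - 110*z + 40)/(z^4 - 4*z^3 + 24*z^2 - 40*z + 100)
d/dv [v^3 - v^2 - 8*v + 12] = 3*v^2 - 2*v - 8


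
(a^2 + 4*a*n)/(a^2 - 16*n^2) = a/(a - 4*n)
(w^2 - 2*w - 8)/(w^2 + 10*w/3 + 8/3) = 3*(w - 4)/(3*w + 4)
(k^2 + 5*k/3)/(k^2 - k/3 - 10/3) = k/(k - 2)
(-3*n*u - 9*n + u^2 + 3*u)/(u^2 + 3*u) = (-3*n + u)/u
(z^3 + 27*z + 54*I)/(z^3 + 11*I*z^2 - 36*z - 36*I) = (z^2 - 3*I*z + 18)/(z^2 + 8*I*z - 12)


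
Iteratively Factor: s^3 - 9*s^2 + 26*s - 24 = (s - 4)*(s^2 - 5*s + 6) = (s - 4)*(s - 2)*(s - 3)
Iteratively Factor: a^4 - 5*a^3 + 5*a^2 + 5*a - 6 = (a - 2)*(a^3 - 3*a^2 - a + 3) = (a - 2)*(a - 1)*(a^2 - 2*a - 3) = (a - 2)*(a - 1)*(a + 1)*(a - 3)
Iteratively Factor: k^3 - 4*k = (k)*(k^2 - 4) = k*(k + 2)*(k - 2)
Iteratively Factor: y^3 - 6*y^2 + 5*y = (y)*(y^2 - 6*y + 5) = y*(y - 5)*(y - 1)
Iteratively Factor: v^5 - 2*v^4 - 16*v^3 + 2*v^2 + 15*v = (v + 1)*(v^4 - 3*v^3 - 13*v^2 + 15*v) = (v + 1)*(v + 3)*(v^3 - 6*v^2 + 5*v) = v*(v + 1)*(v + 3)*(v^2 - 6*v + 5) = v*(v - 1)*(v + 1)*(v + 3)*(v - 5)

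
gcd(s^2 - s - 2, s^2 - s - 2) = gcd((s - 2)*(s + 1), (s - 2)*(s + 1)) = s^2 - s - 2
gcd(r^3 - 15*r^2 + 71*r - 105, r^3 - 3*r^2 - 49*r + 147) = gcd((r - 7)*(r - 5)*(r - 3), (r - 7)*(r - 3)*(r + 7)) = r^2 - 10*r + 21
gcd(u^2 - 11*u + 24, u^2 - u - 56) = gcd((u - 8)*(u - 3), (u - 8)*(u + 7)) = u - 8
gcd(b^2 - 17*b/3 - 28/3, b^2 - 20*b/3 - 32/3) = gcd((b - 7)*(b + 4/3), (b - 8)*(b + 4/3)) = b + 4/3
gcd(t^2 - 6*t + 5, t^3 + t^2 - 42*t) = 1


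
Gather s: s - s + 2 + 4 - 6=0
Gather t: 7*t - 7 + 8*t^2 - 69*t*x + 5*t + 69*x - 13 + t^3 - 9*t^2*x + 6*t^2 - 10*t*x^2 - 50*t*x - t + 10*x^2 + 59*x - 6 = t^3 + t^2*(14 - 9*x) + t*(-10*x^2 - 119*x + 11) + 10*x^2 + 128*x - 26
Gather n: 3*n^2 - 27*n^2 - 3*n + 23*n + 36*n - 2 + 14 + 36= -24*n^2 + 56*n + 48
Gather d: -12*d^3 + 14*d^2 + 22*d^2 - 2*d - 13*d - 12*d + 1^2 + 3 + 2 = -12*d^3 + 36*d^2 - 27*d + 6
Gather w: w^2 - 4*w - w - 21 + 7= w^2 - 5*w - 14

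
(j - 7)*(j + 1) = j^2 - 6*j - 7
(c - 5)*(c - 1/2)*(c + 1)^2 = c^4 - 7*c^3/2 - 15*c^2/2 - c/2 + 5/2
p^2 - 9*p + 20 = (p - 5)*(p - 4)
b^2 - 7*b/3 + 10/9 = (b - 5/3)*(b - 2/3)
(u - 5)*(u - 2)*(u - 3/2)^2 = u^4 - 10*u^3 + 133*u^2/4 - 183*u/4 + 45/2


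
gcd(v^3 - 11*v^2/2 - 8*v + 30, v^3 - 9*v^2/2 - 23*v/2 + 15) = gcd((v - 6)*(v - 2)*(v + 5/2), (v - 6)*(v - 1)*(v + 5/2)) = v^2 - 7*v/2 - 15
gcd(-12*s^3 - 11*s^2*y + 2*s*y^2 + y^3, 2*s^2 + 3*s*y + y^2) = s + y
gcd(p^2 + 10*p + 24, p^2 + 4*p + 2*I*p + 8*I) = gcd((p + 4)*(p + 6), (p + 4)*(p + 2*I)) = p + 4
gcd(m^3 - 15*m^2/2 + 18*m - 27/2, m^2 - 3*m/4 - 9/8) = m - 3/2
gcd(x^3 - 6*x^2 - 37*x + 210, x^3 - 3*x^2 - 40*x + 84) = x^2 - x - 42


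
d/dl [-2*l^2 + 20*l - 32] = 20 - 4*l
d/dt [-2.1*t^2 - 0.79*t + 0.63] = -4.2*t - 0.79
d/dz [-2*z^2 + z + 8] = 1 - 4*z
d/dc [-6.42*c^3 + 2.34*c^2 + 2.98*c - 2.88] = -19.26*c^2 + 4.68*c + 2.98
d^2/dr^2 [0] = 0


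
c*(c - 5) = c^2 - 5*c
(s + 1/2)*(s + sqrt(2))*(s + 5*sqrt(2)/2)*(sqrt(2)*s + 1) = sqrt(2)*s^4 + sqrt(2)*s^3/2 + 8*s^3 + 4*s^2 + 17*sqrt(2)*s^2/2 + 5*s + 17*sqrt(2)*s/4 + 5/2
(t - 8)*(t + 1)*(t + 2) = t^3 - 5*t^2 - 22*t - 16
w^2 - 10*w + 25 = (w - 5)^2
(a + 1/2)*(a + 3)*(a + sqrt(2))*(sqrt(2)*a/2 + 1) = sqrt(2)*a^4/2 + 2*a^3 + 7*sqrt(2)*a^3/4 + 7*sqrt(2)*a^2/4 + 7*a^2 + 3*a + 7*sqrt(2)*a/2 + 3*sqrt(2)/2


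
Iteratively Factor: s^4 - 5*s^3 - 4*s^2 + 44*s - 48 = (s - 2)*(s^3 - 3*s^2 - 10*s + 24) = (s - 4)*(s - 2)*(s^2 + s - 6) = (s - 4)*(s - 2)^2*(s + 3)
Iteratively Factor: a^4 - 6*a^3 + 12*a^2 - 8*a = (a - 2)*(a^3 - 4*a^2 + 4*a) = (a - 2)^2*(a^2 - 2*a) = a*(a - 2)^2*(a - 2)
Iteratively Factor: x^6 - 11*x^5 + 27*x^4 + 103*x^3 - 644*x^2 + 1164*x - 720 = (x - 2)*(x^5 - 9*x^4 + 9*x^3 + 121*x^2 - 402*x + 360) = (x - 2)^2*(x^4 - 7*x^3 - 5*x^2 + 111*x - 180) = (x - 3)*(x - 2)^2*(x^3 - 4*x^2 - 17*x + 60) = (x - 3)*(x - 2)^2*(x + 4)*(x^2 - 8*x + 15) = (x - 5)*(x - 3)*(x - 2)^2*(x + 4)*(x - 3)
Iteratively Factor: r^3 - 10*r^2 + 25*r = (r - 5)*(r^2 - 5*r) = r*(r - 5)*(r - 5)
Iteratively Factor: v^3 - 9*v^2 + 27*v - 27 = (v - 3)*(v^2 - 6*v + 9) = (v - 3)^2*(v - 3)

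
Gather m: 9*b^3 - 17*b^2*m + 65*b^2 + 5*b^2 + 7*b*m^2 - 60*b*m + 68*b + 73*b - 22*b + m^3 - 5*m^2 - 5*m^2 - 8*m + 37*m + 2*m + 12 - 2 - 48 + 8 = 9*b^3 + 70*b^2 + 119*b + m^3 + m^2*(7*b - 10) + m*(-17*b^2 - 60*b + 31) - 30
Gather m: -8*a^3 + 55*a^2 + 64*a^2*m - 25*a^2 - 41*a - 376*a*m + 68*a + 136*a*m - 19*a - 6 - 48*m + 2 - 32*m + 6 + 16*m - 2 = -8*a^3 + 30*a^2 + 8*a + m*(64*a^2 - 240*a - 64)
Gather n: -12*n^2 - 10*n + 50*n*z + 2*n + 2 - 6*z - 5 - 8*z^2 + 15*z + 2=-12*n^2 + n*(50*z - 8) - 8*z^2 + 9*z - 1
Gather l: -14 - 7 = -21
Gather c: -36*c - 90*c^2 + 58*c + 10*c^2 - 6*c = -80*c^2 + 16*c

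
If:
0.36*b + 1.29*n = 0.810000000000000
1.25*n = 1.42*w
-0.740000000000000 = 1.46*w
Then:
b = 4.31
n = -0.58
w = -0.51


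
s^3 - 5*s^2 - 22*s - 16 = (s - 8)*(s + 1)*(s + 2)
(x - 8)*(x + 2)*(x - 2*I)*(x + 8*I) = x^4 - 6*x^3 + 6*I*x^3 - 36*I*x^2 - 96*x - 96*I*x - 256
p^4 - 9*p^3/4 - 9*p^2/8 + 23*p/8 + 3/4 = (p - 2)*(p - 3/2)*(p + 1/4)*(p + 1)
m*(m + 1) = m^2 + m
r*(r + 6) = r^2 + 6*r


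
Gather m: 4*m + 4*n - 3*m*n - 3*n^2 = m*(4 - 3*n) - 3*n^2 + 4*n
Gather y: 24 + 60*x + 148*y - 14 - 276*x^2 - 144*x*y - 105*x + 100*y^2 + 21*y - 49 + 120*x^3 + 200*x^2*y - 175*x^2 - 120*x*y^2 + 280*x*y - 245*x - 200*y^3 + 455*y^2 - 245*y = 120*x^3 - 451*x^2 - 290*x - 200*y^3 + y^2*(555 - 120*x) + y*(200*x^2 + 136*x - 76) - 39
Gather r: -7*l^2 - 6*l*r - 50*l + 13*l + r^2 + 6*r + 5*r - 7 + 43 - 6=-7*l^2 - 37*l + r^2 + r*(11 - 6*l) + 30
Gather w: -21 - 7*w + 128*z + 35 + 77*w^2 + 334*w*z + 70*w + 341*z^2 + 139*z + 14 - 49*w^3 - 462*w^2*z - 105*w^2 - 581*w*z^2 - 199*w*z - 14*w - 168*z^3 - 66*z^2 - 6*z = -49*w^3 + w^2*(-462*z - 28) + w*(-581*z^2 + 135*z + 49) - 168*z^3 + 275*z^2 + 261*z + 28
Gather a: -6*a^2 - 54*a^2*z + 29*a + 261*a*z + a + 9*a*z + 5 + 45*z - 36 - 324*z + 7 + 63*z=a^2*(-54*z - 6) + a*(270*z + 30) - 216*z - 24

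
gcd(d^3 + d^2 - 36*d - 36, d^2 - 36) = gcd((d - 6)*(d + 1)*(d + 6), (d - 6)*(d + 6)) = d^2 - 36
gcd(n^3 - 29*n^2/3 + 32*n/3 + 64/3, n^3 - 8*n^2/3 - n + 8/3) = n^2 - 5*n/3 - 8/3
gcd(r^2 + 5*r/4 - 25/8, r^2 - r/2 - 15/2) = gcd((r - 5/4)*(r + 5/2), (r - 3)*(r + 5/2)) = r + 5/2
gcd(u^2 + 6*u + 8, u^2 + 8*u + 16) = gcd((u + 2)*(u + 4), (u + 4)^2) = u + 4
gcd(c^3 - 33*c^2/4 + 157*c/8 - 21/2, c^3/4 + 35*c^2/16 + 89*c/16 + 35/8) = 1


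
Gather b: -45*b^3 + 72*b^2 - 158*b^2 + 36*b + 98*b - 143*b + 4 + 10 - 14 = -45*b^3 - 86*b^2 - 9*b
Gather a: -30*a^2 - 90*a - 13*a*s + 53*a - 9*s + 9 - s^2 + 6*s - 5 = -30*a^2 + a*(-13*s - 37) - s^2 - 3*s + 4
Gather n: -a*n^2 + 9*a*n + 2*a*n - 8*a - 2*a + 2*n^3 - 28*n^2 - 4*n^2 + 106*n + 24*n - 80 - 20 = -10*a + 2*n^3 + n^2*(-a - 32) + n*(11*a + 130) - 100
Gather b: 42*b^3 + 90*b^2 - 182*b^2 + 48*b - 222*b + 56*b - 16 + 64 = 42*b^3 - 92*b^2 - 118*b + 48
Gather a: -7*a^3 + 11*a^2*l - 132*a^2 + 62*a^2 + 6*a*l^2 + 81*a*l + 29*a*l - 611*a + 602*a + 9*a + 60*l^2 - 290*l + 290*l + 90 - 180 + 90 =-7*a^3 + a^2*(11*l - 70) + a*(6*l^2 + 110*l) + 60*l^2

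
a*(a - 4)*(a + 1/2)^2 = a^4 - 3*a^3 - 15*a^2/4 - a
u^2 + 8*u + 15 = (u + 3)*(u + 5)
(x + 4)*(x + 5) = x^2 + 9*x + 20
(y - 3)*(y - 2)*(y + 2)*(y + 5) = y^4 + 2*y^3 - 19*y^2 - 8*y + 60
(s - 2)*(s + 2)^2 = s^3 + 2*s^2 - 4*s - 8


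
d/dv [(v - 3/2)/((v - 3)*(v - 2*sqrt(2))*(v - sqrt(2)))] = ((3 - 2*v)*(v - 3)*(v - 2*sqrt(2)) + (3 - 2*v)*(v - 3)*(v - sqrt(2)) + (3 - 2*v)*(v - 2*sqrt(2))*(v - sqrt(2)) + 2*(v - 3)*(v - 2*sqrt(2))*(v - sqrt(2)))/(2*(v - 3)^2*(v - 2*sqrt(2))^2*(v - sqrt(2))^2)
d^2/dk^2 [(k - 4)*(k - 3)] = 2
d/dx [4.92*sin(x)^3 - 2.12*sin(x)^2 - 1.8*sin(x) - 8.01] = (14.76*sin(x)^2 - 4.24*sin(x) - 1.8)*cos(x)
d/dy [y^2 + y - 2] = 2*y + 1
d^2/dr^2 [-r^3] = -6*r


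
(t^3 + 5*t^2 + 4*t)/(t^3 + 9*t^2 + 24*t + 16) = t/(t + 4)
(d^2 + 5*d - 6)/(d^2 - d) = (d + 6)/d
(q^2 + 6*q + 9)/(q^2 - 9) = (q + 3)/(q - 3)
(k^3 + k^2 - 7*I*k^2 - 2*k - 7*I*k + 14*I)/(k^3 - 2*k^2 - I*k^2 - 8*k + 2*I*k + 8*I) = (k^2 - k*(1 + 7*I) + 7*I)/(k^2 - k*(4 + I) + 4*I)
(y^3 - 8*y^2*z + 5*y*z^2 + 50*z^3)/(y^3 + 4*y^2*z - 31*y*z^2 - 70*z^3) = (y - 5*z)/(y + 7*z)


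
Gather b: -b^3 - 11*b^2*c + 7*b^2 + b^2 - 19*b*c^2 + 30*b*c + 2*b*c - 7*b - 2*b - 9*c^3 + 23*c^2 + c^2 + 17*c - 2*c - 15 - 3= -b^3 + b^2*(8 - 11*c) + b*(-19*c^2 + 32*c - 9) - 9*c^3 + 24*c^2 + 15*c - 18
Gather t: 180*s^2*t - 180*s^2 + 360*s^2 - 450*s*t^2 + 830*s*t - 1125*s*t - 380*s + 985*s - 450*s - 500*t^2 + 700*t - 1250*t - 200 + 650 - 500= 180*s^2 + 155*s + t^2*(-450*s - 500) + t*(180*s^2 - 295*s - 550) - 50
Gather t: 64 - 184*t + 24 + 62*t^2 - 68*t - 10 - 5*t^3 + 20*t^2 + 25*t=-5*t^3 + 82*t^2 - 227*t + 78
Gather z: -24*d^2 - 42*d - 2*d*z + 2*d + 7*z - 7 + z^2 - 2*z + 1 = -24*d^2 - 40*d + z^2 + z*(5 - 2*d) - 6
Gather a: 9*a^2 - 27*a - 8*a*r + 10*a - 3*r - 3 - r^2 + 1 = 9*a^2 + a*(-8*r - 17) - r^2 - 3*r - 2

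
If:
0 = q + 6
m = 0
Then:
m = 0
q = -6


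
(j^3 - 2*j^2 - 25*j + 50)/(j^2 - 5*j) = j + 3 - 10/j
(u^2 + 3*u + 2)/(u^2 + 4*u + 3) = (u + 2)/(u + 3)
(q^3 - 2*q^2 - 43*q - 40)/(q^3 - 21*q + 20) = (q^2 - 7*q - 8)/(q^2 - 5*q + 4)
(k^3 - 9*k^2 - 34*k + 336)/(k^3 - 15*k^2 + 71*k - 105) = (k^2 - 2*k - 48)/(k^2 - 8*k + 15)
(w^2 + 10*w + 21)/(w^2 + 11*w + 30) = (w^2 + 10*w + 21)/(w^2 + 11*w + 30)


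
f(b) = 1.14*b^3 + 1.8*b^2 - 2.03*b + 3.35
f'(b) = 3.42*b^2 + 3.6*b - 2.03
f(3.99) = 96.32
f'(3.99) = 66.78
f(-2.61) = 0.64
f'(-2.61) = 11.87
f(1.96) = 14.87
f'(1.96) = 18.16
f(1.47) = 7.88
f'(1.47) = 10.65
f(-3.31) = -11.55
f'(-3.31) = 23.52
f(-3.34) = -12.27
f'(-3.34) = 24.10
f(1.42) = 7.36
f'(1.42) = 9.98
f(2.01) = 15.80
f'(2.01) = 19.02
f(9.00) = 961.94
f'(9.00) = 307.39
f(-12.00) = -1683.01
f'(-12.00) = 447.25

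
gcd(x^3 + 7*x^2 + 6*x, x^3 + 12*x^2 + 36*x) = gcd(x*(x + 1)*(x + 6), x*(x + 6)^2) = x^2 + 6*x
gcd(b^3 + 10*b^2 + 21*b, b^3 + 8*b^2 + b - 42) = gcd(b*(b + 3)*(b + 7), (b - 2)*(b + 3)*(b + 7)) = b^2 + 10*b + 21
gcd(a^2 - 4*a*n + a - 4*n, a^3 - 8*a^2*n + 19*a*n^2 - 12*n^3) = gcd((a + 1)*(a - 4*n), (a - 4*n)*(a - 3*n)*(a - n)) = a - 4*n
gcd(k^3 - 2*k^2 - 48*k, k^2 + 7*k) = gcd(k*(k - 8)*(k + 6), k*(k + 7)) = k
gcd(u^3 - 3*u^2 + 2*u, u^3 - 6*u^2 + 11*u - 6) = u^2 - 3*u + 2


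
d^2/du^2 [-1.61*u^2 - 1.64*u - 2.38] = -3.22000000000000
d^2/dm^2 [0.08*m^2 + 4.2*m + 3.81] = 0.160000000000000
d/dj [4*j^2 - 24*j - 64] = 8*j - 24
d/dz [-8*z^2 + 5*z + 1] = 5 - 16*z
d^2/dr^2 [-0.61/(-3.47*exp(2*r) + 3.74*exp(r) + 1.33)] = ((2.2814 - 8.4668*exp(r))*(-3.47*exp(2*r) + 3.74*exp(r) + 1.33) - 0.61*(6.94*exp(r) - 3.74)*(13.88*exp(r) - 7.48)*exp(r))*exp(r)/(-3.47*exp(2*r) + 3.74*exp(r) + 1.33)^3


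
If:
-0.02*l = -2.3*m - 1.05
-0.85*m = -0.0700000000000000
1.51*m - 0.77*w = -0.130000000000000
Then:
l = 61.97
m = 0.08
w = 0.33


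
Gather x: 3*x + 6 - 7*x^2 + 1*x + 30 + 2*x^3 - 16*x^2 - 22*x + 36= 2*x^3 - 23*x^2 - 18*x + 72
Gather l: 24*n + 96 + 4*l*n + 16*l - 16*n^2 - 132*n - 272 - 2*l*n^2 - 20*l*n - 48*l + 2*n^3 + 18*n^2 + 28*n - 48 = l*(-2*n^2 - 16*n - 32) + 2*n^3 + 2*n^2 - 80*n - 224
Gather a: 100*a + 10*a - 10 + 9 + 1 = 110*a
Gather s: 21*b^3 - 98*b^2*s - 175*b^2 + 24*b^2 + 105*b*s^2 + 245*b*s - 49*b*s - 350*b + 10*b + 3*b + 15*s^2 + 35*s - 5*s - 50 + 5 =21*b^3 - 151*b^2 - 337*b + s^2*(105*b + 15) + s*(-98*b^2 + 196*b + 30) - 45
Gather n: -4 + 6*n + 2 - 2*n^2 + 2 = -2*n^2 + 6*n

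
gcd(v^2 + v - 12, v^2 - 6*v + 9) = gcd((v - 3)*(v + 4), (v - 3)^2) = v - 3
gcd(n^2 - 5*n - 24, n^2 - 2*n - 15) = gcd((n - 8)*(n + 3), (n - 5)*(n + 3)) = n + 3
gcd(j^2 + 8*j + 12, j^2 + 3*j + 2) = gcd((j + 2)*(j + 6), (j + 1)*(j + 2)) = j + 2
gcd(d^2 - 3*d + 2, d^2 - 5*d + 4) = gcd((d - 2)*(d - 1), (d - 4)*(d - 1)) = d - 1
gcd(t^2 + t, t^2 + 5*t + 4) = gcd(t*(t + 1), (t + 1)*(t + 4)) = t + 1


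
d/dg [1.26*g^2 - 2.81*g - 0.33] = 2.52*g - 2.81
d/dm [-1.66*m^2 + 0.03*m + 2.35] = 0.03 - 3.32*m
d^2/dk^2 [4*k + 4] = 0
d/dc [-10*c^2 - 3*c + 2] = -20*c - 3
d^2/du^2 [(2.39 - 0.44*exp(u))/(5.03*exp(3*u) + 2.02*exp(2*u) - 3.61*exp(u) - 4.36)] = (-44.529584*exp(6*u) + 530.810367*exp(5*u) + 233.36819*exp(4*u) - 176.440794*exp(3*u) + 396.195426*exp(2*u) + 122.268975*exp(u) - 45.981868)*exp(u)/(127.263527*exp(9*u) + 153.323454*exp(8*u) - 212.435511*exp(7*u) - 542.77196*exp(6*u) - 113.337639*exp(5*u) + 500.624022*exp(4*u) + 430.572935*exp(3*u) - 55.261692*exp(2*u) - 205.873968*exp(u) - 82.881856)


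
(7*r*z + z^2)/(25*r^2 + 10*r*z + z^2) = z*(7*r + z)/(25*r^2 + 10*r*z + z^2)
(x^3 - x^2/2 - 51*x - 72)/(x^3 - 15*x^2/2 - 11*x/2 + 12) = (x + 6)/(x - 1)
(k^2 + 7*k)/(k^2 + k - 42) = k/(k - 6)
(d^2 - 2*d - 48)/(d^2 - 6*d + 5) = (d^2 - 2*d - 48)/(d^2 - 6*d + 5)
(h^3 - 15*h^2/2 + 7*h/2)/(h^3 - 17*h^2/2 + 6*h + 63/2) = h*(2*h - 1)/(2*h^2 - 3*h - 9)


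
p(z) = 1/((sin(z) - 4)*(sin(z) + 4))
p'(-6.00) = 0.00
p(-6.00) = -0.06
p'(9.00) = 0.00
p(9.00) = -0.06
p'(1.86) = 0.00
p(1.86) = -0.07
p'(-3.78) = 0.00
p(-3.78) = -0.06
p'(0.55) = -0.00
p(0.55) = -0.06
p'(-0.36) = 0.00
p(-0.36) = -0.06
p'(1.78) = 0.00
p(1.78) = -0.07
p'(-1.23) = 0.00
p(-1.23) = -0.07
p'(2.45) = 0.00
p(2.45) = -0.06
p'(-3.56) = 0.00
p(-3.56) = -0.06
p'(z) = -cos(z)/((sin(z) - 4)*(sin(z) + 4)^2) - cos(z)/((sin(z) - 4)^2*(sin(z) + 4))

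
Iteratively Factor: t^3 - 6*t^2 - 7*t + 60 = (t - 5)*(t^2 - t - 12) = (t - 5)*(t - 4)*(t + 3)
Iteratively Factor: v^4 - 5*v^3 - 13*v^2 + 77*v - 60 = (v - 3)*(v^3 - 2*v^2 - 19*v + 20) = (v - 3)*(v + 4)*(v^2 - 6*v + 5) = (v - 3)*(v - 1)*(v + 4)*(v - 5)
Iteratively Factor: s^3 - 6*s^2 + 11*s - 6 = (s - 3)*(s^2 - 3*s + 2) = (s - 3)*(s - 1)*(s - 2)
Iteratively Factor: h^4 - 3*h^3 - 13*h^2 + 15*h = (h - 5)*(h^3 + 2*h^2 - 3*h) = (h - 5)*(h - 1)*(h^2 + 3*h) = (h - 5)*(h - 1)*(h + 3)*(h)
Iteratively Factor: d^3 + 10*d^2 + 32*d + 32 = (d + 4)*(d^2 + 6*d + 8) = (d + 2)*(d + 4)*(d + 4)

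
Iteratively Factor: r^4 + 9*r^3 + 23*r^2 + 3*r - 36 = (r + 4)*(r^3 + 5*r^2 + 3*r - 9) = (r + 3)*(r + 4)*(r^2 + 2*r - 3) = (r + 3)^2*(r + 4)*(r - 1)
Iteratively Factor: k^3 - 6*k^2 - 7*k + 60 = (k - 5)*(k^2 - k - 12) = (k - 5)*(k - 4)*(k + 3)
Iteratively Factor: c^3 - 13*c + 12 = (c + 4)*(c^2 - 4*c + 3) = (c - 1)*(c + 4)*(c - 3)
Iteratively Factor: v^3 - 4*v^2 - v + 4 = (v - 1)*(v^2 - 3*v - 4) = (v - 1)*(v + 1)*(v - 4)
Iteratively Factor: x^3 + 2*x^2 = (x + 2)*(x^2) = x*(x + 2)*(x)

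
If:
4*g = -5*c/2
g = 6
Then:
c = -48/5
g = 6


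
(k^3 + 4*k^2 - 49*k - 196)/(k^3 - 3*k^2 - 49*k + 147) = (k + 4)/(k - 3)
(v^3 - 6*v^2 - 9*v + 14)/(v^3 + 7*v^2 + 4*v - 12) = (v - 7)/(v + 6)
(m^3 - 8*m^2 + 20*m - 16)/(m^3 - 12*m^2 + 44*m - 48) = (m - 2)/(m - 6)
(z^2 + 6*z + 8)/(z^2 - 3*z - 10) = (z + 4)/(z - 5)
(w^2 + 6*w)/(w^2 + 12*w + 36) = w/(w + 6)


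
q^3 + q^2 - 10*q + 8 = (q - 2)*(q - 1)*(q + 4)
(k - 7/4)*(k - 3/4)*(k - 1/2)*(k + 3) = k^4 - 103*k^2/16 + 225*k/32 - 63/32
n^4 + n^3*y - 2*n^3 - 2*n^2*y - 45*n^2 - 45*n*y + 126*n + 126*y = (n - 6)*(n - 3)*(n + 7)*(n + y)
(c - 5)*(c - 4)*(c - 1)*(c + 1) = c^4 - 9*c^3 + 19*c^2 + 9*c - 20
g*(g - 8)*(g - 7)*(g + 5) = g^4 - 10*g^3 - 19*g^2 + 280*g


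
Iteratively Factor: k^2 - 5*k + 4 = (k - 4)*(k - 1)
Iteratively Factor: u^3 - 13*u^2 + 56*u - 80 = (u - 4)*(u^2 - 9*u + 20) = (u - 4)^2*(u - 5)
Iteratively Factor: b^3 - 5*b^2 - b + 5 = (b + 1)*(b^2 - 6*b + 5) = (b - 5)*(b + 1)*(b - 1)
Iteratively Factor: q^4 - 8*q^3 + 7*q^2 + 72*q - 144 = (q - 3)*(q^3 - 5*q^2 - 8*q + 48) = (q - 4)*(q - 3)*(q^2 - q - 12) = (q - 4)*(q - 3)*(q + 3)*(q - 4)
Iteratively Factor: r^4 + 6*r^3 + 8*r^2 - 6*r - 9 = (r + 3)*(r^3 + 3*r^2 - r - 3) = (r + 3)^2*(r^2 - 1) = (r + 1)*(r + 3)^2*(r - 1)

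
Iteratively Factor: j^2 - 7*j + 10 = (j - 5)*(j - 2)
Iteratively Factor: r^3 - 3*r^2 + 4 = (r - 2)*(r^2 - r - 2) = (r - 2)^2*(r + 1)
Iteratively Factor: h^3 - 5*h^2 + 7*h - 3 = (h - 1)*(h^2 - 4*h + 3) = (h - 1)^2*(h - 3)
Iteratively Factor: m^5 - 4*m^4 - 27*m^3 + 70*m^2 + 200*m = (m + 4)*(m^4 - 8*m^3 + 5*m^2 + 50*m) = (m - 5)*(m + 4)*(m^3 - 3*m^2 - 10*m) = (m - 5)*(m + 2)*(m + 4)*(m^2 - 5*m) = (m - 5)^2*(m + 2)*(m + 4)*(m)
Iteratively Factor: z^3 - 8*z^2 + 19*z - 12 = (z - 4)*(z^2 - 4*z + 3) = (z - 4)*(z - 1)*(z - 3)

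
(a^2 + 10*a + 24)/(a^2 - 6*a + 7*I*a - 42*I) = (a^2 + 10*a + 24)/(a^2 + a*(-6 + 7*I) - 42*I)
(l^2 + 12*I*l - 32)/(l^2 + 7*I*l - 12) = (l + 8*I)/(l + 3*I)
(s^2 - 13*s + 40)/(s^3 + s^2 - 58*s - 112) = (s - 5)/(s^2 + 9*s + 14)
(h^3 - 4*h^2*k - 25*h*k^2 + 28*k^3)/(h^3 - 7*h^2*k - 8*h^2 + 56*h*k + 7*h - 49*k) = (h^2 + 3*h*k - 4*k^2)/(h^2 - 8*h + 7)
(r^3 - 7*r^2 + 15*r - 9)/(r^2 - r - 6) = (r^2 - 4*r + 3)/(r + 2)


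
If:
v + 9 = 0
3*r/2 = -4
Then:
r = -8/3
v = -9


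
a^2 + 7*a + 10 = (a + 2)*(a + 5)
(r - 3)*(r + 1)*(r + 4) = r^3 + 2*r^2 - 11*r - 12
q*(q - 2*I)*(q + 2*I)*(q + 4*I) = q^4 + 4*I*q^3 + 4*q^2 + 16*I*q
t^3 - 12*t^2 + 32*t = t*(t - 8)*(t - 4)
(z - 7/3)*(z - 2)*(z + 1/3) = z^3 - 4*z^2 + 29*z/9 + 14/9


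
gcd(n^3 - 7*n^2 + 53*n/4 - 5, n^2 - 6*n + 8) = n - 4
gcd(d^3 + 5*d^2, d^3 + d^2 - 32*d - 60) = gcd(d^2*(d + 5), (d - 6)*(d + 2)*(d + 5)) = d + 5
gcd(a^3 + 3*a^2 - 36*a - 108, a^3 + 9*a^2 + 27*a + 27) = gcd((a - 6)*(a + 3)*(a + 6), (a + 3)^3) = a + 3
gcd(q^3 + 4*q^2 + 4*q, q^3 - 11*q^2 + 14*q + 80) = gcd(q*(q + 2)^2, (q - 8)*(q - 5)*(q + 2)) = q + 2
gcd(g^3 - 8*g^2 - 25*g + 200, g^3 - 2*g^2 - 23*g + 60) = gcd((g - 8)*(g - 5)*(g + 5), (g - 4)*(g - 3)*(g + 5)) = g + 5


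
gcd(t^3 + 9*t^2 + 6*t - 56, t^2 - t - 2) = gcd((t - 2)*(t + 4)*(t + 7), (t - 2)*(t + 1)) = t - 2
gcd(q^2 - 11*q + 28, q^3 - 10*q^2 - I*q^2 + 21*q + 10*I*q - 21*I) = q - 7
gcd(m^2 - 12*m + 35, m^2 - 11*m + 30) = m - 5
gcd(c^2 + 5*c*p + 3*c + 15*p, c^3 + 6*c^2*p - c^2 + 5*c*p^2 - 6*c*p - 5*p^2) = c + 5*p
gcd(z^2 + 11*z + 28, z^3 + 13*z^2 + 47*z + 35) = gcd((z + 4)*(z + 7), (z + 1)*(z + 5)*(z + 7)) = z + 7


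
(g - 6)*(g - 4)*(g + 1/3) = g^3 - 29*g^2/3 + 62*g/3 + 8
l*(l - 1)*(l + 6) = l^3 + 5*l^2 - 6*l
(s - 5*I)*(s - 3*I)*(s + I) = s^3 - 7*I*s^2 - 7*s - 15*I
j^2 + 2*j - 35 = (j - 5)*(j + 7)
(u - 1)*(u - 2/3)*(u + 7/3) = u^3 + 2*u^2/3 - 29*u/9 + 14/9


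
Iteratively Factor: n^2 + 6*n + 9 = (n + 3)*(n + 3)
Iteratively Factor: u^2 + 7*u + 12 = (u + 4)*(u + 3)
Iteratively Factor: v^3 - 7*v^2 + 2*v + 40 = (v - 4)*(v^2 - 3*v - 10) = (v - 4)*(v + 2)*(v - 5)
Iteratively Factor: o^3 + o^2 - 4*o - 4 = (o - 2)*(o^2 + 3*o + 2) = (o - 2)*(o + 1)*(o + 2)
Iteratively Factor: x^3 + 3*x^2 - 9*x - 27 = (x + 3)*(x^2 - 9) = (x + 3)^2*(x - 3)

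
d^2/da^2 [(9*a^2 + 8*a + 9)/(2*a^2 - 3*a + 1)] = 4*(43*a^3 + 27*a^2 - 105*a + 48)/(8*a^6 - 36*a^5 + 66*a^4 - 63*a^3 + 33*a^2 - 9*a + 1)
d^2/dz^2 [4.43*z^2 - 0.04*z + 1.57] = 8.86000000000000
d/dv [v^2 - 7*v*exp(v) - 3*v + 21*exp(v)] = -7*v*exp(v) + 2*v + 14*exp(v) - 3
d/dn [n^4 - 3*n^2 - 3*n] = 4*n^3 - 6*n - 3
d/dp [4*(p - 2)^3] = 12*(p - 2)^2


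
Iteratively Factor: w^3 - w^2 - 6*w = (w - 3)*(w^2 + 2*w) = w*(w - 3)*(w + 2)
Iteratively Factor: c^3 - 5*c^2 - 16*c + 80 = (c + 4)*(c^2 - 9*c + 20) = (c - 4)*(c + 4)*(c - 5)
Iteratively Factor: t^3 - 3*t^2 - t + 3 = (t - 3)*(t^2 - 1) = (t - 3)*(t - 1)*(t + 1)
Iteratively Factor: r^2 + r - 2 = (r - 1)*(r + 2)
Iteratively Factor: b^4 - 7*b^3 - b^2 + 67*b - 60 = (b - 4)*(b^3 - 3*b^2 - 13*b + 15) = (b - 4)*(b - 1)*(b^2 - 2*b - 15) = (b - 5)*(b - 4)*(b - 1)*(b + 3)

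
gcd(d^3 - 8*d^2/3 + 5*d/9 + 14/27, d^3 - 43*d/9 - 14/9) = d^2 - 2*d - 7/9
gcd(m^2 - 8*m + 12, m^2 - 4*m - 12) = m - 6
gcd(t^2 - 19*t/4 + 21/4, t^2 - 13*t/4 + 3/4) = t - 3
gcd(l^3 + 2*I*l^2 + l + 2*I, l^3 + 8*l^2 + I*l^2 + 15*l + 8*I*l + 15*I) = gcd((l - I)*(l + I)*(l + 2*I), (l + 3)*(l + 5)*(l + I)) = l + I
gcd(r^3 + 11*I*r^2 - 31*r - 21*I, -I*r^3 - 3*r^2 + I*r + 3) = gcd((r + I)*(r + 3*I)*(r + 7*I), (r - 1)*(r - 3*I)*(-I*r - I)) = 1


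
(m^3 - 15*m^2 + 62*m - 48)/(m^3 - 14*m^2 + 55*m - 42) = (m - 8)/(m - 7)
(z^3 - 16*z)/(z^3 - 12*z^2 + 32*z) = (z + 4)/(z - 8)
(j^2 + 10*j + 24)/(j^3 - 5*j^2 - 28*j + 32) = (j + 6)/(j^2 - 9*j + 8)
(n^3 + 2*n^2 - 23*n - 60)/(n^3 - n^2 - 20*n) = (n + 3)/n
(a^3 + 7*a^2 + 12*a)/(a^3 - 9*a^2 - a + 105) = a*(a + 4)/(a^2 - 12*a + 35)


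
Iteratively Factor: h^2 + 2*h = (h)*(h + 2)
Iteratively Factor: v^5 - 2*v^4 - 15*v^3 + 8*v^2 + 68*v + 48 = (v - 3)*(v^4 + v^3 - 12*v^2 - 28*v - 16) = (v - 4)*(v - 3)*(v^3 + 5*v^2 + 8*v + 4) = (v - 4)*(v - 3)*(v + 2)*(v^2 + 3*v + 2) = (v - 4)*(v - 3)*(v + 2)^2*(v + 1)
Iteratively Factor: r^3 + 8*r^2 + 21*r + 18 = (r + 2)*(r^2 + 6*r + 9) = (r + 2)*(r + 3)*(r + 3)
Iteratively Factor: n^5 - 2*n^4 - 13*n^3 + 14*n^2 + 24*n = (n + 1)*(n^4 - 3*n^3 - 10*n^2 + 24*n) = n*(n + 1)*(n^3 - 3*n^2 - 10*n + 24) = n*(n - 2)*(n + 1)*(n^2 - n - 12) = n*(n - 2)*(n + 1)*(n + 3)*(n - 4)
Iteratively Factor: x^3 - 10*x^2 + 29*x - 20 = (x - 1)*(x^2 - 9*x + 20) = (x - 4)*(x - 1)*(x - 5)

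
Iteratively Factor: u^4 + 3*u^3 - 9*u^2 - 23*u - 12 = (u - 3)*(u^3 + 6*u^2 + 9*u + 4) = (u - 3)*(u + 4)*(u^2 + 2*u + 1) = (u - 3)*(u + 1)*(u + 4)*(u + 1)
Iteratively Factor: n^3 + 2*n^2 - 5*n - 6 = (n - 2)*(n^2 + 4*n + 3) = (n - 2)*(n + 1)*(n + 3)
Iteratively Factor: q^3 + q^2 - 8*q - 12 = (q + 2)*(q^2 - q - 6) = (q + 2)^2*(q - 3)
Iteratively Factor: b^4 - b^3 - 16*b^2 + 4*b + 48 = (b + 2)*(b^3 - 3*b^2 - 10*b + 24) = (b + 2)*(b + 3)*(b^2 - 6*b + 8) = (b - 4)*(b + 2)*(b + 3)*(b - 2)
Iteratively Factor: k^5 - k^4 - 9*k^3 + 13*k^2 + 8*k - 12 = (k + 1)*(k^4 - 2*k^3 - 7*k^2 + 20*k - 12) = (k - 2)*(k + 1)*(k^3 - 7*k + 6) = (k - 2)^2*(k + 1)*(k^2 + 2*k - 3) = (k - 2)^2*(k + 1)*(k + 3)*(k - 1)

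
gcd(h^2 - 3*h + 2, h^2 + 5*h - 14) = h - 2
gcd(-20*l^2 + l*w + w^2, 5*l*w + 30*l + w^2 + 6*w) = 5*l + w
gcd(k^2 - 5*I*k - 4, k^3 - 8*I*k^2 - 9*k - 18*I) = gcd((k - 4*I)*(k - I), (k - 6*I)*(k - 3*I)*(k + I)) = 1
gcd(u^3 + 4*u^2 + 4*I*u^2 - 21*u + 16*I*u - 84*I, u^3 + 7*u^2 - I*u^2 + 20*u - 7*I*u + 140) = u^2 + u*(7 + 4*I) + 28*I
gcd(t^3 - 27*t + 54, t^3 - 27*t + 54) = t^3 - 27*t + 54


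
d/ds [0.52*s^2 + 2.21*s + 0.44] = 1.04*s + 2.21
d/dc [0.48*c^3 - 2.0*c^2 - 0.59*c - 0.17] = 1.44*c^2 - 4.0*c - 0.59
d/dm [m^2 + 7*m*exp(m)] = 7*m*exp(m) + 2*m + 7*exp(m)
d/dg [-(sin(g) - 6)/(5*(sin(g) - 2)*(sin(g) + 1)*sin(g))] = (2*sin(g)^3 - 19*sin(g)^2 + 12*sin(g) + 12)*cos(g)/(5*(sin(g) - 2)^2*(sin(g) + 1)^2*sin(g)^2)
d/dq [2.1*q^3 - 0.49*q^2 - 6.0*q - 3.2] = 6.3*q^2 - 0.98*q - 6.0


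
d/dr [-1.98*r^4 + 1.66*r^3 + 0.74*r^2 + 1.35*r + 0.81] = -7.92*r^3 + 4.98*r^2 + 1.48*r + 1.35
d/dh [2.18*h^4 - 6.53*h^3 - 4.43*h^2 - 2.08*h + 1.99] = 8.72*h^3 - 19.59*h^2 - 8.86*h - 2.08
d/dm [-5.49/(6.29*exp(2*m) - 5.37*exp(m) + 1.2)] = (69.0642*exp(m) - 29.4813)*exp(m)/(6.29*exp(2*m) - 5.37*exp(m) + 1.2)^2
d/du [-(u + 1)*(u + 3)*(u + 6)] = -3*u^2 - 20*u - 27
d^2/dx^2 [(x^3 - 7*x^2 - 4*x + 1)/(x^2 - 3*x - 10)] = 6*(-2*x^3 - 39*x^2 + 57*x - 187)/(x^6 - 9*x^5 - 3*x^4 + 153*x^3 + 30*x^2 - 900*x - 1000)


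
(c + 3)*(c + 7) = c^2 + 10*c + 21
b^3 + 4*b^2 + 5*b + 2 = (b + 1)^2*(b + 2)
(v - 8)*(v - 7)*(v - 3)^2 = v^4 - 21*v^3 + 155*v^2 - 471*v + 504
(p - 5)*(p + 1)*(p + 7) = p^3 + 3*p^2 - 33*p - 35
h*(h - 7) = h^2 - 7*h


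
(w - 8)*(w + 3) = w^2 - 5*w - 24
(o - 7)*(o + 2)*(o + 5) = o^3 - 39*o - 70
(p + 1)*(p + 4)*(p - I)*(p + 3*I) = p^4 + 5*p^3 + 2*I*p^3 + 7*p^2 + 10*I*p^2 + 15*p + 8*I*p + 12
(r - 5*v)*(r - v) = r^2 - 6*r*v + 5*v^2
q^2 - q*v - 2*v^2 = (q - 2*v)*(q + v)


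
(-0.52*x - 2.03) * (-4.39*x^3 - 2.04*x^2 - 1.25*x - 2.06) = 2.2828*x^4 + 9.9725*x^3 + 4.7912*x^2 + 3.6087*x + 4.1818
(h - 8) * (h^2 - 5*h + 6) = h^3 - 13*h^2 + 46*h - 48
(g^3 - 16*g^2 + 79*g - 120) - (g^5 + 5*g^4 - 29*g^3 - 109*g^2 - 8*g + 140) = -g^5 - 5*g^4 + 30*g^3 + 93*g^2 + 87*g - 260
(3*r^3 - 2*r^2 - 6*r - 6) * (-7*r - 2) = -21*r^4 + 8*r^3 + 46*r^2 + 54*r + 12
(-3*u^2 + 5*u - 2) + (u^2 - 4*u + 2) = -2*u^2 + u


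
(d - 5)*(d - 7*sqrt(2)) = d^2 - 7*sqrt(2)*d - 5*d + 35*sqrt(2)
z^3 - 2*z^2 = z^2*(z - 2)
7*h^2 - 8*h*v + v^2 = (-7*h + v)*(-h + v)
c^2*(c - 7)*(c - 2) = c^4 - 9*c^3 + 14*c^2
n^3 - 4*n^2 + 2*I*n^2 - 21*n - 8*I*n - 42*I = (n - 7)*(n + 3)*(n + 2*I)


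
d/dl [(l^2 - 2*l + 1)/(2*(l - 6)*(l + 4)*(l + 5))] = (-l^4 + 4*l^3 - 31*l^2 - 246*l + 274)/(2*(l^6 + 6*l^5 - 59*l^4 - 444*l^3 + 436*l^2 + 8160*l + 14400))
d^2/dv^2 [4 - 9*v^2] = -18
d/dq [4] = 0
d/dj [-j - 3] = -1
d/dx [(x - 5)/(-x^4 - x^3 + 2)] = (-x^4 - x^3 + x^2*(x - 5)*(4*x + 3) + 2)/(x^4 + x^3 - 2)^2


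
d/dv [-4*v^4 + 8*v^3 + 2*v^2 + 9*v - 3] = -16*v^3 + 24*v^2 + 4*v + 9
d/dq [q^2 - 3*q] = 2*q - 3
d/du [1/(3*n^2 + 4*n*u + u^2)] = 2*(-2*n - u)/(3*n^2 + 4*n*u + u^2)^2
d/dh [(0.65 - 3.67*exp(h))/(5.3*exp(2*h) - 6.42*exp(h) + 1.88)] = (19.451*exp(2*h) - 6.89*exp(h) - 2.7266)*exp(h)/(28.09*exp(4*h) - 68.052*exp(3*h) + 61.1444*exp(2*h) - 24.1392*exp(h) + 3.5344)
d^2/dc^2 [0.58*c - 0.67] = 0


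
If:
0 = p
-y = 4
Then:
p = 0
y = -4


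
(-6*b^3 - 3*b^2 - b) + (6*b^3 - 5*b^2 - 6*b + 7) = -8*b^2 - 7*b + 7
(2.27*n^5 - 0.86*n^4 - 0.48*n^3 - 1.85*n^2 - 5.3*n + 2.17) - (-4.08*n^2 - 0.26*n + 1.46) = 2.27*n^5 - 0.86*n^4 - 0.48*n^3 + 2.23*n^2 - 5.04*n + 0.71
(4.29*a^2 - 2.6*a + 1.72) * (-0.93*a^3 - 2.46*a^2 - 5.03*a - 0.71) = -3.9897*a^5 - 8.1354*a^4 - 16.7823*a^3 + 5.8009*a^2 - 6.8056*a - 1.2212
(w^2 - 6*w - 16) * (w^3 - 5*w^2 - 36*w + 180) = w^5 - 11*w^4 - 22*w^3 + 476*w^2 - 504*w - 2880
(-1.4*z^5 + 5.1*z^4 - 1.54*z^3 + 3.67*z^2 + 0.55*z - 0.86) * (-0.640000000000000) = 0.896*z^5 - 3.264*z^4 + 0.9856*z^3 - 2.3488*z^2 - 0.352*z + 0.5504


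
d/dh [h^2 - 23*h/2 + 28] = 2*h - 23/2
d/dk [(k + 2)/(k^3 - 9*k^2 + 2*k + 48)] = (11 - 2*k)/(k^4 - 22*k^3 + 169*k^2 - 528*k + 576)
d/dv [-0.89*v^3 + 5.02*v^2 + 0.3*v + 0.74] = -2.67*v^2 + 10.04*v + 0.3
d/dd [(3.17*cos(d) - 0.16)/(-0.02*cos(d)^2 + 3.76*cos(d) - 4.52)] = (-0.0634*cos(d)^2 + 0.0063999999999993*cos(d) + 13.7268)*sin(d)/(0.0004*cos(d)^4 - 0.1504*cos(d)^3 + 14.3184*cos(d)^2 - 33.9904*cos(d) + 20.4304)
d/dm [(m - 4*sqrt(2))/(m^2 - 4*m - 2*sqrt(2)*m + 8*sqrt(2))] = (m^2 - 4*m - 2*sqrt(2)*m + 2*(m - 4*sqrt(2))*(-m + sqrt(2) + 2) + 8*sqrt(2))/(m^2 - 4*m - 2*sqrt(2)*m + 8*sqrt(2))^2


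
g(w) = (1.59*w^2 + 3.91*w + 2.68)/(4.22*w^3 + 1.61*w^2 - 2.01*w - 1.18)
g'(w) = (3.18*w + 3.91)/(4.22*w^3 + 1.61*w^2 - 2.01*w - 1.18) + (-12.66*w^2 - 3.22*w + 2.01)*(1.59*w^2 + 3.91*w + 2.68)/(4.22*w^3 + 1.61*w^2 - 2.01*w - 1.18)^2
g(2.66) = 0.29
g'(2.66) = -0.18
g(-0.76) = -1.09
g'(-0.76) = -8.01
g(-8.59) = -0.03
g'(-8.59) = -0.00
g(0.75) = -4164.40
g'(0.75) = -20063110.72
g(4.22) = 0.14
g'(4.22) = -0.05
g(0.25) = -2.48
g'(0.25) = -2.43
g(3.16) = 0.22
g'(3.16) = -0.11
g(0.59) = -5.90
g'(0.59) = -33.18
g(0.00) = -2.27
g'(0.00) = 0.56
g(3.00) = 0.24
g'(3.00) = -0.13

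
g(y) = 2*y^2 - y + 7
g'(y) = 4*y - 1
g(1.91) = 12.39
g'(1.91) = 6.64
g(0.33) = 6.89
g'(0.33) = 0.32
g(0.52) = 7.02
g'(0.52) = 1.08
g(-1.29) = 11.62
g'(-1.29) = -6.16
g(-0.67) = 8.57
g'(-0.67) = -3.68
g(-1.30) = 11.68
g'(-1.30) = -6.20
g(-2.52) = 22.22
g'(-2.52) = -11.08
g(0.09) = 6.93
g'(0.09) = -0.64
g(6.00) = 73.00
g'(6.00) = 23.00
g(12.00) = 283.00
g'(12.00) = 47.00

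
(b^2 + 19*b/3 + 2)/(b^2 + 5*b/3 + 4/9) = 3*(b + 6)/(3*b + 4)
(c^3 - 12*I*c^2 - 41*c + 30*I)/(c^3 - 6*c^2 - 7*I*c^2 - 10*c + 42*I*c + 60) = (c^2 - 7*I*c - 6)/(c^2 - 2*c*(3 + I) + 12*I)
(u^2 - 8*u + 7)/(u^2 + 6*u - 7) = (u - 7)/(u + 7)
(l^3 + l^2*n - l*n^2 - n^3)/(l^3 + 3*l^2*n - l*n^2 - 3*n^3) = (l + n)/(l + 3*n)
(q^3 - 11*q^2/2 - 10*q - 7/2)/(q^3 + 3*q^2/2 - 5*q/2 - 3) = (2*q^2 - 13*q - 7)/(2*q^2 + q - 6)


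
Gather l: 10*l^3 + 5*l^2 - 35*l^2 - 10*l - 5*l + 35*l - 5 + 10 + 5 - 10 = 10*l^3 - 30*l^2 + 20*l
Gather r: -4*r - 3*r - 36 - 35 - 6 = -7*r - 77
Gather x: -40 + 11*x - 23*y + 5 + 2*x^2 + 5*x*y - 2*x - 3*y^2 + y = 2*x^2 + x*(5*y + 9) - 3*y^2 - 22*y - 35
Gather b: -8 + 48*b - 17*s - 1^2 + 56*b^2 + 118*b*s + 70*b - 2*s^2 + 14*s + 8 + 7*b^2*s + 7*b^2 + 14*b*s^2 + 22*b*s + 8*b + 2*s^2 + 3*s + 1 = b^2*(7*s + 63) + b*(14*s^2 + 140*s + 126)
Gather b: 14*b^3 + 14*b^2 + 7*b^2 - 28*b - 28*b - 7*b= 14*b^3 + 21*b^2 - 63*b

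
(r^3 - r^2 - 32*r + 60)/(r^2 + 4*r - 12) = r - 5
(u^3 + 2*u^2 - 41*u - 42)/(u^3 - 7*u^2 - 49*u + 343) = (u^2 - 5*u - 6)/(u^2 - 14*u + 49)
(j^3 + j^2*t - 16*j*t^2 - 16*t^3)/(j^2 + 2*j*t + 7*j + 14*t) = (j^3 + j^2*t - 16*j*t^2 - 16*t^3)/(j^2 + 2*j*t + 7*j + 14*t)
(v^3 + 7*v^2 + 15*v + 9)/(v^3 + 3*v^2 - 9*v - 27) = (v + 1)/(v - 3)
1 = 1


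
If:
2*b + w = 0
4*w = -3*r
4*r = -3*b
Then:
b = 0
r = 0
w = 0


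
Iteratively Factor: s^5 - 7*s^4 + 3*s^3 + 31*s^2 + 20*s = (s)*(s^4 - 7*s^3 + 3*s^2 + 31*s + 20) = s*(s - 5)*(s^3 - 2*s^2 - 7*s - 4) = s*(s - 5)*(s + 1)*(s^2 - 3*s - 4) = s*(s - 5)*(s - 4)*(s + 1)*(s + 1)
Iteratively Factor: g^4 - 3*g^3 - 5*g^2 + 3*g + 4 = (g + 1)*(g^3 - 4*g^2 - g + 4) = (g - 1)*(g + 1)*(g^2 - 3*g - 4) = (g - 1)*(g + 1)^2*(g - 4)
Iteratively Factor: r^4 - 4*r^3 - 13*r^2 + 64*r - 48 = (r - 1)*(r^3 - 3*r^2 - 16*r + 48) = (r - 3)*(r - 1)*(r^2 - 16) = (r - 4)*(r - 3)*(r - 1)*(r + 4)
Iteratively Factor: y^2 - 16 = (y - 4)*(y + 4)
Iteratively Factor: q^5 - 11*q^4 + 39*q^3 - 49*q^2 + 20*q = (q - 1)*(q^4 - 10*q^3 + 29*q^2 - 20*q) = (q - 5)*(q - 1)*(q^3 - 5*q^2 + 4*q) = (q - 5)*(q - 1)^2*(q^2 - 4*q) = (q - 5)*(q - 4)*(q - 1)^2*(q)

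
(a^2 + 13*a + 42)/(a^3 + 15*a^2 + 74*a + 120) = (a + 7)/(a^2 + 9*a + 20)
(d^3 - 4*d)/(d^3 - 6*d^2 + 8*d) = (d + 2)/(d - 4)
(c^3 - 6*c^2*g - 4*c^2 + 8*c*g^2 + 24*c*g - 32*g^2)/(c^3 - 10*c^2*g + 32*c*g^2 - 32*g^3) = (c - 4)/(c - 4*g)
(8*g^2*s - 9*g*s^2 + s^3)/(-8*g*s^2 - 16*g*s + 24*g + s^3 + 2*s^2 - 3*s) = s*(-g + s)/(s^2 + 2*s - 3)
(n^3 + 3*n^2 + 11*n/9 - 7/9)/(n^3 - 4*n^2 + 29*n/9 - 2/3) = (3*n^2 + 10*n + 7)/(3*n^2 - 11*n + 6)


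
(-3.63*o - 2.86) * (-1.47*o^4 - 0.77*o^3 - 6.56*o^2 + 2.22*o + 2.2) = 5.3361*o^5 + 6.9993*o^4 + 26.015*o^3 + 10.703*o^2 - 14.3352*o - 6.292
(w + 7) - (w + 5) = 2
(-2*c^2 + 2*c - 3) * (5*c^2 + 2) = -10*c^4 + 10*c^3 - 19*c^2 + 4*c - 6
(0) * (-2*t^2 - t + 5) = 0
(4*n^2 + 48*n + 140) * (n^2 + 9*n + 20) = 4*n^4 + 84*n^3 + 652*n^2 + 2220*n + 2800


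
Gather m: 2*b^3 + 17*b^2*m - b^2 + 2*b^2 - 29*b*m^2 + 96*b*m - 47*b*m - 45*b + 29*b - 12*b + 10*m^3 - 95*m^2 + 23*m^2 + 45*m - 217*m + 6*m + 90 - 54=2*b^3 + b^2 - 28*b + 10*m^3 + m^2*(-29*b - 72) + m*(17*b^2 + 49*b - 166) + 36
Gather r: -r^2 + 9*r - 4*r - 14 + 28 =-r^2 + 5*r + 14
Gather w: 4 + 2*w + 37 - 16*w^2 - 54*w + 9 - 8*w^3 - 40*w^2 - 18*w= -8*w^3 - 56*w^2 - 70*w + 50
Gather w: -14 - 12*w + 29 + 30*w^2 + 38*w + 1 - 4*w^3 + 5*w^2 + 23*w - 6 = -4*w^3 + 35*w^2 + 49*w + 10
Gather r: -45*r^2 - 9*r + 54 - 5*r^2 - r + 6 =-50*r^2 - 10*r + 60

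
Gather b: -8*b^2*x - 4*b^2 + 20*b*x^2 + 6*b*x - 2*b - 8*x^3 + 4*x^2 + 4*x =b^2*(-8*x - 4) + b*(20*x^2 + 6*x - 2) - 8*x^3 + 4*x^2 + 4*x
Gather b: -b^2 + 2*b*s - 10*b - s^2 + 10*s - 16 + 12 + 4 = -b^2 + b*(2*s - 10) - s^2 + 10*s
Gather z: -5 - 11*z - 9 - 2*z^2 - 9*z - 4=-2*z^2 - 20*z - 18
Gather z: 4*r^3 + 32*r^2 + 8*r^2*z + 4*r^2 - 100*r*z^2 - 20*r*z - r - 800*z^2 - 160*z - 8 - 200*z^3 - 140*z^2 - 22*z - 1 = 4*r^3 + 36*r^2 - r - 200*z^3 + z^2*(-100*r - 940) + z*(8*r^2 - 20*r - 182) - 9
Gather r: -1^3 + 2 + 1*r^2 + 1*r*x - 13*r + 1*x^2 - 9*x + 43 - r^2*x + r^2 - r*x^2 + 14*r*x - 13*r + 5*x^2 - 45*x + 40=r^2*(2 - x) + r*(-x^2 + 15*x - 26) + 6*x^2 - 54*x + 84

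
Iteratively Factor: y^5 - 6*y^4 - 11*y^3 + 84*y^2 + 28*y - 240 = (y + 3)*(y^4 - 9*y^3 + 16*y^2 + 36*y - 80) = (y - 5)*(y + 3)*(y^3 - 4*y^2 - 4*y + 16) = (y - 5)*(y + 2)*(y + 3)*(y^2 - 6*y + 8) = (y - 5)*(y - 2)*(y + 2)*(y + 3)*(y - 4)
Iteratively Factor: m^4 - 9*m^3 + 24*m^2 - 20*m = (m - 2)*(m^3 - 7*m^2 + 10*m) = m*(m - 2)*(m^2 - 7*m + 10) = m*(m - 5)*(m - 2)*(m - 2)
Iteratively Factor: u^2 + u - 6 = (u - 2)*(u + 3)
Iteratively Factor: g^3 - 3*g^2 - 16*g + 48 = (g - 3)*(g^2 - 16) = (g - 3)*(g + 4)*(g - 4)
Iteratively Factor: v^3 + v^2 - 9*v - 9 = (v + 1)*(v^2 - 9) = (v - 3)*(v + 1)*(v + 3)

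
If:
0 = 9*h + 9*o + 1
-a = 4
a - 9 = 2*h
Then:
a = -4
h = -13/2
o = 115/18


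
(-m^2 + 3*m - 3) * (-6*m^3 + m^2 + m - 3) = 6*m^5 - 19*m^4 + 20*m^3 + 3*m^2 - 12*m + 9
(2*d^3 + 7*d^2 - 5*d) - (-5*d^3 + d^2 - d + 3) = 7*d^3 + 6*d^2 - 4*d - 3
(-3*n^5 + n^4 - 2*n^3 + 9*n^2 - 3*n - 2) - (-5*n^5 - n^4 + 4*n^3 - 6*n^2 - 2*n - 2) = 2*n^5 + 2*n^4 - 6*n^3 + 15*n^2 - n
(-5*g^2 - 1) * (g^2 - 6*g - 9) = -5*g^4 + 30*g^3 + 44*g^2 + 6*g + 9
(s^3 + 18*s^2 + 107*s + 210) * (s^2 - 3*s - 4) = s^5 + 15*s^4 + 49*s^3 - 183*s^2 - 1058*s - 840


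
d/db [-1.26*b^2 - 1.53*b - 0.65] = -2.52*b - 1.53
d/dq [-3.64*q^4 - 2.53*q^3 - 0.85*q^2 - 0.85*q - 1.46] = -14.56*q^3 - 7.59*q^2 - 1.7*q - 0.85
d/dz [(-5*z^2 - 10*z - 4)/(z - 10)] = (-5*z^2 + 100*z + 104)/(z^2 - 20*z + 100)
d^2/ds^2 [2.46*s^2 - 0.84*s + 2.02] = 4.92000000000000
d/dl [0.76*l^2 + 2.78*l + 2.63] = 1.52*l + 2.78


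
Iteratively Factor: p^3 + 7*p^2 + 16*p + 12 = (p + 3)*(p^2 + 4*p + 4) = (p + 2)*(p + 3)*(p + 2)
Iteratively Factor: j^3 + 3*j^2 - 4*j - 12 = (j + 3)*(j^2 - 4) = (j + 2)*(j + 3)*(j - 2)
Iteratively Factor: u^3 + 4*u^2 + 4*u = (u + 2)*(u^2 + 2*u) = (u + 2)^2*(u)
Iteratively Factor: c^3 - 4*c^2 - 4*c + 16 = (c - 4)*(c^2 - 4) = (c - 4)*(c + 2)*(c - 2)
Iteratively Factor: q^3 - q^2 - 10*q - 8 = (q + 1)*(q^2 - 2*q - 8) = (q + 1)*(q + 2)*(q - 4)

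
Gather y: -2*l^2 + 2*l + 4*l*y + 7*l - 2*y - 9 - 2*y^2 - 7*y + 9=-2*l^2 + 9*l - 2*y^2 + y*(4*l - 9)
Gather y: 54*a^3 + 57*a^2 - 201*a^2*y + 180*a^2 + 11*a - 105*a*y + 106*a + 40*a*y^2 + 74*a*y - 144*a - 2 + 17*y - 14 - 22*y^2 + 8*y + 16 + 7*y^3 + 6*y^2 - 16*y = 54*a^3 + 237*a^2 - 27*a + 7*y^3 + y^2*(40*a - 16) + y*(-201*a^2 - 31*a + 9)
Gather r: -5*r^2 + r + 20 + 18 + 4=-5*r^2 + r + 42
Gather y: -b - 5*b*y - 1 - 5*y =-b + y*(-5*b - 5) - 1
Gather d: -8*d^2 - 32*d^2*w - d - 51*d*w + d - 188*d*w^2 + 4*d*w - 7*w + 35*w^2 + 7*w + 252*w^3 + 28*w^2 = d^2*(-32*w - 8) + d*(-188*w^2 - 47*w) + 252*w^3 + 63*w^2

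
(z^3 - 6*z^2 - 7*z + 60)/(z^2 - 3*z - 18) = (z^2 - 9*z + 20)/(z - 6)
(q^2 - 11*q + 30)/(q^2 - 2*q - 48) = (-q^2 + 11*q - 30)/(-q^2 + 2*q + 48)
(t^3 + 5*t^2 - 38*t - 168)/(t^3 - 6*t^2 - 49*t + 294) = (t + 4)/(t - 7)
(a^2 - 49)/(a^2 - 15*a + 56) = (a + 7)/(a - 8)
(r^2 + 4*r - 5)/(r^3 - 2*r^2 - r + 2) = (r + 5)/(r^2 - r - 2)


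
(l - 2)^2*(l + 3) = l^3 - l^2 - 8*l + 12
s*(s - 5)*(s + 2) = s^3 - 3*s^2 - 10*s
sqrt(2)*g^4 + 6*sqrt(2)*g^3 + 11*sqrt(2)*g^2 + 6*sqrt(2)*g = g*(g + 2)*(g + 3)*(sqrt(2)*g + sqrt(2))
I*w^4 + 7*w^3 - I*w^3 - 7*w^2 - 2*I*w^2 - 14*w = w*(w - 2)*(w - 7*I)*(I*w + I)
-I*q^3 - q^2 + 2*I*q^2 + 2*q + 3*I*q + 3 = (q - 3)*(q - I)*(-I*q - I)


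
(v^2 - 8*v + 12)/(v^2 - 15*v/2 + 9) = 2*(v - 2)/(2*v - 3)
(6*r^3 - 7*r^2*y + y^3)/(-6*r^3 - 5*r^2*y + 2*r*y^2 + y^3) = (-r + y)/(r + y)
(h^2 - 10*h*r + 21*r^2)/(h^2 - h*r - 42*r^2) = (h - 3*r)/(h + 6*r)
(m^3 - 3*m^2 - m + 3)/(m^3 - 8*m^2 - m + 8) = (m - 3)/(m - 8)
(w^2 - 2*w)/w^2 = (w - 2)/w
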